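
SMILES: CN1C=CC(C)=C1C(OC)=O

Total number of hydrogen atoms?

11

Hydrogens are implicit in SMILES; fill each atom to its normal valence:
  3 × C: 3 H each → 9
  2 × C (aromatic): 1 H each → 2
  2 × C (aromatic): no H
  2 × O: no H
  1 × C: no H
  1 × N (aromatic): no H
  Total hydrogens = 11.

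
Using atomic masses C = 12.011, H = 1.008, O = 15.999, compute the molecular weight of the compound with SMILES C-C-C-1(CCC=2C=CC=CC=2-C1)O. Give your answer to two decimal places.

Molecular formula: C12H16O.
M = 12×12.011 + 16×1.008 + 1×15.999 = 176.26 g/mol.

176.26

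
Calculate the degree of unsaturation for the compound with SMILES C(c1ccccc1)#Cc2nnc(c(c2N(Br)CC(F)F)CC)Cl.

10

Molecular formula from the SMILES: C16H13BrClF2N3.
DoU = (2C + 2 + N − H − X)/2 = (2·16 + 2 + 3 − 13 − 4)/2 = 20/2 = 10.
(Structurally: 2 ring(s) + 8 π bond(s) = 10.)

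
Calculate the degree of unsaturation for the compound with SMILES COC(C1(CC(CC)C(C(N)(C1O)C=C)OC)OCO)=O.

3

Molecular formula from the SMILES: C14H25NO6.
DoU = (2C + 2 + N − H − X)/2 = (2·14 + 2 + 1 − 25 − 0)/2 = 6/2 = 3.
(Structurally: 1 ring(s) + 2 π bond(s) = 3.)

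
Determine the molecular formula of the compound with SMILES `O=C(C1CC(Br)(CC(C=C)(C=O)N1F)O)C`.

Heavy atoms from the SMILES: 1 Br, 10 C, 1 F, 1 N, 3 O.
Implicit hydrogens by atom environment:
  3 × C: 2 H each → 6
  3 × C: 1 H each → 3
  3 × C: no H
  2 × O: no H
  1 × Br: no H
  1 × C: 3 H
  1 × F: no H
  1 × N: no H
  1 × O: 1 H
  Total hydrogens = 13.
Molecular formula: C10H13BrFNO3

C10H13BrFNO3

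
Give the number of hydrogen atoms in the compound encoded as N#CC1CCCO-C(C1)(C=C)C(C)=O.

Hydrogens are implicit in SMILES; fill each atom to its normal valence:
  5 × C: 2 H each → 10
  3 × C: no H
  2 × C: 1 H each → 2
  2 × O: no H
  1 × C: 3 H
  1 × N: no H
  Total hydrogens = 15.

15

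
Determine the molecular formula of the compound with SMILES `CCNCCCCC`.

C7H17N

Heavy atoms from the SMILES: 7 C, 1 N.
Implicit hydrogens by atom environment:
  5 × C: 2 H each → 10
  2 × C: 3 H each → 6
  1 × N: 1 H
  Total hydrogens = 17.
Molecular formula: C7H17N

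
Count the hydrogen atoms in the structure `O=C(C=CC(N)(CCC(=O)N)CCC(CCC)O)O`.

Hydrogens are implicit in SMILES; fill each atom to its normal valence:
  6 × C: 2 H each → 12
  3 × C: 1 H each → 3
  3 × C: no H
  2 × N: 2 H each → 4
  2 × O: 1 H each → 2
  2 × O: no H
  1 × C: 3 H
  Total hydrogens = 24.

24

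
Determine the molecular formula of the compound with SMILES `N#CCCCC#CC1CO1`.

Heavy atoms from the SMILES: 8 C, 1 N, 1 O.
Implicit hydrogens by atom environment:
  4 × C: 2 H each → 8
  3 × C: no H
  1 × C: 1 H
  1 × N: no H
  1 × O: no H
  Total hydrogens = 9.
Molecular formula: C8H9NO

C8H9NO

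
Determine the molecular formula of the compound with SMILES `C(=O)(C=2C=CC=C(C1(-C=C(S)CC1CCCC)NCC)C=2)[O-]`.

Heavy atoms from the SMILES: 18 C, 1 N, 2 O, 1 S.
Implicit hydrogens by atom environment:
  5 × C: 2 H each → 10
  4 × C (aromatic): 1 H each → 4
  3 × C: no H
  2 × C: 3 H each → 6
  2 × C: 1 H each → 2
  2 × C (aromatic): no H
  1 × N: 1 H
  1 × O: no H
  1 × O (charge -1): no H
  1 × S: 1 H
  Total hydrogens = 24.
Net charge -1.
Molecular formula: C18H24NO2S-

C18H24NO2S-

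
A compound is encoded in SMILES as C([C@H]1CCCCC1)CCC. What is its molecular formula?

C10H20

Heavy atoms from the SMILES: 10 C.
Implicit hydrogens by atom environment:
  8 × C: 2 H each → 16
  1 × C: 3 H
  1 × C: 1 H
  Total hydrogens = 20.
Molecular formula: C10H20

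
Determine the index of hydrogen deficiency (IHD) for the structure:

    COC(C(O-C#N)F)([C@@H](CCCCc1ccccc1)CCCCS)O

6

Molecular formula from the SMILES: C19H28FNO3S.
DoU = (2C + 2 + N − H − X)/2 = (2·19 + 2 + 1 − 28 − 1)/2 = 12/2 = 6.
(Structurally: 1 ring(s) + 5 π bond(s) = 6.)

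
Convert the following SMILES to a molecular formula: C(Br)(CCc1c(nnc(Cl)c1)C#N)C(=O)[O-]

C9H6BrClN3O2-

Heavy atoms from the SMILES: 1 Br, 9 C, 1 Cl, 3 N, 2 O.
Implicit hydrogens by atom environment:
  3 × C (aromatic): no H
  2 × C: 2 H each → 4
  2 × C: no H
  2 × N (aromatic): no H
  1 × Br: no H
  1 × C (aromatic): 1 H
  1 × C: 1 H
  1 × Cl: no H
  1 × N: no H
  1 × O: no H
  1 × O (charge -1): no H
  Total hydrogens = 6.
Net charge -1.
Molecular formula: C9H6BrClN3O2-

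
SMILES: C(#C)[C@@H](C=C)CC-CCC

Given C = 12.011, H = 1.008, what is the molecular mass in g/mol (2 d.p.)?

Molecular formula: C10H16.
M = 10×12.011 + 16×1.008 = 136.24 g/mol.

136.24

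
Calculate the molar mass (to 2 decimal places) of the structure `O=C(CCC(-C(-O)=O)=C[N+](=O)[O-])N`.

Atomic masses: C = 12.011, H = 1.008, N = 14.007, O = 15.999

188.14

Molecular formula: C6H8N2O5.
M = 6×12.011 + 8×1.008 + 2×14.007 + 5×15.999 = 188.14 g/mol.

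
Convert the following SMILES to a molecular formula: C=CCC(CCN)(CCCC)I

C10H20IN

Heavy atoms from the SMILES: 10 C, 1 I, 1 N.
Implicit hydrogens by atom environment:
  7 × C: 2 H each → 14
  1 × C: 3 H
  1 × C: 1 H
  1 × C: no H
  1 × I: no H
  1 × N: 2 H
  Total hydrogens = 20.
Molecular formula: C10H20IN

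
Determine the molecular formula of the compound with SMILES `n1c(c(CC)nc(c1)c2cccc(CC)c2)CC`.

Heavy atoms from the SMILES: 16 C, 2 N.
Implicit hydrogens by atom environment:
  5 × C (aromatic): 1 H each → 5
  5 × C (aromatic): no H
  3 × C: 3 H each → 9
  3 × C: 2 H each → 6
  2 × N (aromatic): no H
  Total hydrogens = 20.
Molecular formula: C16H20N2

C16H20N2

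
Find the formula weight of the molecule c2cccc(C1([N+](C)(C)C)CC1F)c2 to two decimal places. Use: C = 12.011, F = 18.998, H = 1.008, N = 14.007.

194.27

Molecular formula: C12H17FN+.
M = 12×12.011 + 1×18.998 + 17×1.008 + 1×14.007 = 194.27 g/mol.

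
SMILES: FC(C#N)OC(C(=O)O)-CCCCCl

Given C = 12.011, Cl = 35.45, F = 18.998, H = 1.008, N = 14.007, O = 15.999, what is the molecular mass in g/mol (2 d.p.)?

223.63

Molecular formula: C8H11ClFNO3.
M = 8×12.011 + 1×35.45 + 1×18.998 + 11×1.008 + 1×14.007 + 3×15.999 = 223.63 g/mol.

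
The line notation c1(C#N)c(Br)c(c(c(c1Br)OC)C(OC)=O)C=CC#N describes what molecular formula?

Heavy atoms from the SMILES: 2 Br, 13 C, 2 N, 3 O.
Implicit hydrogens by atom environment:
  6 × C (aromatic): no H
  3 × C: no H
  3 × O: no H
  2 × Br: no H
  2 × C: 3 H each → 6
  2 × C: 1 H each → 2
  2 × N: no H
  Total hydrogens = 8.
Molecular formula: C13H8Br2N2O3

C13H8Br2N2O3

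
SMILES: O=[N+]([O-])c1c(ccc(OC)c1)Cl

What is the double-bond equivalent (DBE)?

Molecular formula from the SMILES: C7H6ClNO3.
DoU = (2C + 2 + N − H − X)/2 = (2·7 + 2 + 1 − 6 − 1)/2 = 10/2 = 5.
(Structurally: 1 ring(s) + 4 π bond(s) = 5.)

5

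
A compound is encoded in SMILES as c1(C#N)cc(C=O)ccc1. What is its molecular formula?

C8H5NO

Heavy atoms from the SMILES: 8 C, 1 N, 1 O.
Implicit hydrogens by atom environment:
  4 × C (aromatic): 1 H each → 4
  2 × C (aromatic): no H
  1 × C: 1 H
  1 × C: no H
  1 × N: no H
  1 × O: no H
  Total hydrogens = 5.
Molecular formula: C8H5NO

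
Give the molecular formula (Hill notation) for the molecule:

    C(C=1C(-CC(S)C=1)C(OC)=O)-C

C9H14O2S

Heavy atoms from the SMILES: 9 C, 2 O, 1 S.
Implicit hydrogens by atom environment:
  3 × C: 1 H each → 3
  2 × C: 3 H each → 6
  2 × C: 2 H each → 4
  2 × C: no H
  2 × O: no H
  1 × S: 1 H
  Total hydrogens = 14.
Molecular formula: C9H14O2S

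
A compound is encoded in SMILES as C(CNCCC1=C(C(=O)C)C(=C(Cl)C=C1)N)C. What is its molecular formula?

C13H19ClN2O

Heavy atoms from the SMILES: 13 C, 1 Cl, 2 N, 1 O.
Implicit hydrogens by atom environment:
  4 × C: 2 H each → 8
  4 × C (aromatic): no H
  2 × C: 3 H each → 6
  2 × C (aromatic): 1 H each → 2
  1 × C: no H
  1 × Cl: no H
  1 × N: 2 H
  1 × N: 1 H
  1 × O: no H
  Total hydrogens = 19.
Molecular formula: C13H19ClN2O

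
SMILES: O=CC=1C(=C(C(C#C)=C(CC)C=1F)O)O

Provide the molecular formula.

C11H9FO3

Heavy atoms from the SMILES: 11 C, 1 F, 3 O.
Implicit hydrogens by atom environment:
  6 × C (aromatic): no H
  2 × C: 1 H each → 2
  2 × O: 1 H each → 2
  1 × C: 3 H
  1 × C: 2 H
  1 × C: no H
  1 × F: no H
  1 × O: no H
  Total hydrogens = 9.
Molecular formula: C11H9FO3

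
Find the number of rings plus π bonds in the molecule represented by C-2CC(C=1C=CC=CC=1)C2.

5

Molecular formula from the SMILES: C10H12.
DoU = (2C + 2 + N − H − X)/2 = (2·10 + 2 + 0 − 12 − 0)/2 = 10/2 = 5.
(Structurally: 2 ring(s) + 3 π bond(s) = 5.)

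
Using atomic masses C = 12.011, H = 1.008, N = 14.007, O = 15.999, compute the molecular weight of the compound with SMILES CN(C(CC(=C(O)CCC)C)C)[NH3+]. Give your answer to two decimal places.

Molecular formula: C10H23N2O+.
M = 10×12.011 + 23×1.008 + 2×14.007 + 1×15.999 = 187.31 g/mol.

187.31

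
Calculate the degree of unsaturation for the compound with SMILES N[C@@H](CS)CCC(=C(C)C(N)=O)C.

Molecular formula from the SMILES: C9H18N2OS.
DoU = (2C + 2 + N − H − X)/2 = (2·9 + 2 + 2 − 18 − 0)/2 = 4/2 = 2.
(Structurally: 0 ring(s) + 2 π bond(s) = 2.)

2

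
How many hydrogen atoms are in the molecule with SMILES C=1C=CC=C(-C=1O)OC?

8

Hydrogens are implicit in SMILES; fill each atom to its normal valence:
  4 × C (aromatic): 1 H each → 4
  2 × C (aromatic): no H
  1 × C: 3 H
  1 × O: 1 H
  1 × O: no H
  Total hydrogens = 8.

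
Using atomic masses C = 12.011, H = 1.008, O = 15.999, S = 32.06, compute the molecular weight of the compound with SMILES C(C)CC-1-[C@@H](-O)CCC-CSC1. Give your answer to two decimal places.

188.33

Molecular formula: C10H20OS.
M = 10×12.011 + 20×1.008 + 1×15.999 + 1×32.06 = 188.33 g/mol.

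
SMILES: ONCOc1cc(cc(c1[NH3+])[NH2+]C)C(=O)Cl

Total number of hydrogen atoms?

14

Hydrogens are implicit in SMILES; fill each atom to its normal valence:
  4 × C (aromatic): no H
  2 × C (aromatic): 1 H each → 2
  2 × O: no H
  1 × C: 3 H
  1 × C: 2 H
  1 × C: no H
  1 × Cl: no H
  1 × N (charge +1): 3 H
  1 × N (charge +1): 2 H
  1 × N: 1 H
  1 × O: 1 H
  Total hydrogens = 14.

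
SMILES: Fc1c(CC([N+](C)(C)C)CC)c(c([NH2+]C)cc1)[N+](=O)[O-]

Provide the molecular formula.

Heavy atoms from the SMILES: 14 C, 1 F, 3 N, 2 O.
Implicit hydrogens by atom environment:
  5 × C: 3 H each → 15
  4 × C (aromatic): no H
  2 × C: 2 H each → 4
  2 × C (aromatic): 1 H each → 2
  2 × N (charge +1): no H
  1 × C: 1 H
  1 × F: no H
  1 × N (charge +1): 2 H
  1 × O: no H
  1 × O (charge -1): no H
  Total hydrogens = 24.
Net charge +2.
Molecular formula: [C14H24FN3O2]2+

[C14H24FN3O2]2+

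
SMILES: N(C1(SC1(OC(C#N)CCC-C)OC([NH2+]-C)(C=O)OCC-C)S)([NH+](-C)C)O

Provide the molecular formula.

[C16H32N4O5S2]2+

Heavy atoms from the SMILES: 16 C, 4 N, 5 O, 2 S.
Implicit hydrogens by atom environment:
  5 × C: 3 H each → 15
  5 × C: 2 H each → 10
  4 × C: no H
  4 × O: no H
  2 × C: 1 H each → 2
  2 × N: no H
  1 × N (charge +1): 2 H
  1 × N (charge +1): 1 H
  1 × O: 1 H
  1 × S: 1 H
  1 × S: no H
  Total hydrogens = 32.
Net charge +2.
Molecular formula: [C16H32N4O5S2]2+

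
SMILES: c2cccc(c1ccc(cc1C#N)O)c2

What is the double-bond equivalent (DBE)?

10

Molecular formula from the SMILES: C13H9NO.
DoU = (2C + 2 + N − H − X)/2 = (2·13 + 2 + 1 − 9 − 0)/2 = 20/2 = 10.
(Structurally: 2 ring(s) + 8 π bond(s) = 10.)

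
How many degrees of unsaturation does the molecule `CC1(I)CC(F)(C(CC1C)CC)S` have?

Molecular formula from the SMILES: C10H18FIS.
DoU = (2C + 2 + N − H − X)/2 = (2·10 + 2 + 0 − 18 − 2)/2 = 2/2 = 1.
(Structurally: 1 ring(s) + 0 π bond(s) = 1.)

1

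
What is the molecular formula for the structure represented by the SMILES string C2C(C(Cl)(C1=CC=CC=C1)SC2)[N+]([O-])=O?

C10H10ClNO2S

Heavy atoms from the SMILES: 10 C, 1 Cl, 1 N, 2 O, 1 S.
Implicit hydrogens by atom environment:
  5 × C (aromatic): 1 H each → 5
  2 × C: 2 H each → 4
  1 × C: 1 H
  1 × C: no H
  1 × C (aromatic): no H
  1 × Cl: no H
  1 × N (charge +1): no H
  1 × O: no H
  1 × O (charge -1): no H
  1 × S: no H
  Total hydrogens = 10.
Molecular formula: C10H10ClNO2S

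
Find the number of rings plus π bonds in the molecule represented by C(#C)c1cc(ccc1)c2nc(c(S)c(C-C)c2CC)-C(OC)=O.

11

Molecular formula from the SMILES: C19H19NO2S.
DoU = (2C + 2 + N − H − X)/2 = (2·19 + 2 + 1 − 19 − 0)/2 = 22/2 = 11.
(Structurally: 2 ring(s) + 9 π bond(s) = 11.)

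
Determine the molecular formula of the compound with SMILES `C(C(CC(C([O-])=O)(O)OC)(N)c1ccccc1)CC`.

C14H20NO4-

Heavy atoms from the SMILES: 14 C, 1 N, 4 O.
Implicit hydrogens by atom environment:
  5 × C (aromatic): 1 H each → 5
  3 × C: 2 H each → 6
  3 × C: no H
  2 × C: 3 H each → 6
  2 × O: no H
  1 × C (aromatic): no H
  1 × N: 2 H
  1 × O: 1 H
  1 × O (charge -1): no H
  Total hydrogens = 20.
Net charge -1.
Molecular formula: C14H20NO4-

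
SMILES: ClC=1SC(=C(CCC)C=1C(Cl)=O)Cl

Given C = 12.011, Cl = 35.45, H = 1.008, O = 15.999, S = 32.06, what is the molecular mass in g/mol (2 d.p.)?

Molecular formula: C8H7Cl3OS.
M = 8×12.011 + 3×35.45 + 7×1.008 + 1×15.999 + 1×32.06 = 257.55 g/mol.

257.55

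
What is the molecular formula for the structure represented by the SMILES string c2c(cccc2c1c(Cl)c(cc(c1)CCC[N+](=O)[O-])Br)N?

C15H14BrClN2O2

Heavy atoms from the SMILES: 1 Br, 15 C, 1 Cl, 2 N, 2 O.
Implicit hydrogens by atom environment:
  6 × C (aromatic): 1 H each → 6
  6 × C (aromatic): no H
  3 × C: 2 H each → 6
  1 × Br: no H
  1 × Cl: no H
  1 × N: 2 H
  1 × N (charge +1): no H
  1 × O: no H
  1 × O (charge -1): no H
  Total hydrogens = 14.
Molecular formula: C15H14BrClN2O2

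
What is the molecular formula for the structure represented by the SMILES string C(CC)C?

Heavy atoms from the SMILES: 4 C.
Implicit hydrogens by atom environment:
  2 × C: 3 H each → 6
  2 × C: 2 H each → 4
  Total hydrogens = 10.
Molecular formula: C4H10

C4H10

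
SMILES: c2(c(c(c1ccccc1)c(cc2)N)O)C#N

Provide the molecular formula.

C13H10N2O

Heavy atoms from the SMILES: 13 C, 2 N, 1 O.
Implicit hydrogens by atom environment:
  7 × C (aromatic): 1 H each → 7
  5 × C (aromatic): no H
  1 × C: no H
  1 × N: 2 H
  1 × N: no H
  1 × O: 1 H
  Total hydrogens = 10.
Molecular formula: C13H10N2O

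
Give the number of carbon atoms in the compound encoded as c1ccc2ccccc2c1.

10

The symbol for carbon appears 10 times in the SMILES. Lowercase c denotes aromatic carbon and counts toward C.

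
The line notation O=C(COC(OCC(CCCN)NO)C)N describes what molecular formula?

Heavy atoms from the SMILES: 9 C, 3 N, 4 O.
Implicit hydrogens by atom environment:
  5 × C: 2 H each → 10
  3 × O: no H
  2 × C: 1 H each → 2
  2 × N: 2 H each → 4
  1 × C: 3 H
  1 × C: no H
  1 × N: 1 H
  1 × O: 1 H
  Total hydrogens = 21.
Molecular formula: C9H21N3O4

C9H21N3O4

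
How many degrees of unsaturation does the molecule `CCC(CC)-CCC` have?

Molecular formula from the SMILES: C8H18.
DoU = (2C + 2 + N − H − X)/2 = (2·8 + 2 + 0 − 18 − 0)/2 = 0/2 = 0.
(Structurally: 0 ring(s) + 0 π bond(s) = 0.)

0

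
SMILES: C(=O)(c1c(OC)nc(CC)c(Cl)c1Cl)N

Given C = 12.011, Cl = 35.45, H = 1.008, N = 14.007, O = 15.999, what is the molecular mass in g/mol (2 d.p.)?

Molecular formula: C9H10Cl2N2O2.
M = 9×12.011 + 2×35.45 + 10×1.008 + 2×14.007 + 2×15.999 = 249.09 g/mol.

249.09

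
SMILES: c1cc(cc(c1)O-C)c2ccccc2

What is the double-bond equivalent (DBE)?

8

Molecular formula from the SMILES: C13H12O.
DoU = (2C + 2 + N − H − X)/2 = (2·13 + 2 + 0 − 12 − 0)/2 = 16/2 = 8.
(Structurally: 2 ring(s) + 6 π bond(s) = 8.)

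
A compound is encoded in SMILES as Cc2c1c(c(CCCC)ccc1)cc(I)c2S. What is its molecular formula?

C15H17IS

Heavy atoms from the SMILES: 15 C, 1 I, 1 S.
Implicit hydrogens by atom environment:
  6 × C (aromatic): no H
  4 × C (aromatic): 1 H each → 4
  3 × C: 2 H each → 6
  2 × C: 3 H each → 6
  1 × I: no H
  1 × S: 1 H
  Total hydrogens = 17.
Molecular formula: C15H17IS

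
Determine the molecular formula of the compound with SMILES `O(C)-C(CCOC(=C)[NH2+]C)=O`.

C7H14NO3+

Heavy atoms from the SMILES: 7 C, 1 N, 3 O.
Implicit hydrogens by atom environment:
  3 × C: 2 H each → 6
  3 × O: no H
  2 × C: 3 H each → 6
  2 × C: no H
  1 × N (charge +1): 2 H
  Total hydrogens = 14.
Net charge +1.
Molecular formula: C7H14NO3+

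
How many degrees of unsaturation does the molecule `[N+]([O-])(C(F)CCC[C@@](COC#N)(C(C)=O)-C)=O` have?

4

Molecular formula from the SMILES: C10H15FN2O4.
DoU = (2C + 2 + N − H − X)/2 = (2·10 + 2 + 2 − 15 − 1)/2 = 8/2 = 4.
(Structurally: 0 ring(s) + 4 π bond(s) = 4.)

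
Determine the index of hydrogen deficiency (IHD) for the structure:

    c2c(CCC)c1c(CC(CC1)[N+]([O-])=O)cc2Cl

6

Molecular formula from the SMILES: C13H16ClNO2.
DoU = (2C + 2 + N − H − X)/2 = (2·13 + 2 + 1 − 16 − 1)/2 = 12/2 = 6.
(Structurally: 2 ring(s) + 4 π bond(s) = 6.)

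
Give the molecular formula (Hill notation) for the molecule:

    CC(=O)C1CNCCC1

Heavy atoms from the SMILES: 7 C, 1 N, 1 O.
Implicit hydrogens by atom environment:
  4 × C: 2 H each → 8
  1 × C: 3 H
  1 × C: 1 H
  1 × C: no H
  1 × N: 1 H
  1 × O: no H
  Total hydrogens = 13.
Molecular formula: C7H13NO

C7H13NO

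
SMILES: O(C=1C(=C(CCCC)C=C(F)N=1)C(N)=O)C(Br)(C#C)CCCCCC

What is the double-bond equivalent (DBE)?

7

Molecular formula from the SMILES: C19H26BrFN2O2.
DoU = (2C + 2 + N − H − X)/2 = (2·19 + 2 + 2 − 26 − 2)/2 = 14/2 = 7.
(Structurally: 1 ring(s) + 6 π bond(s) = 7.)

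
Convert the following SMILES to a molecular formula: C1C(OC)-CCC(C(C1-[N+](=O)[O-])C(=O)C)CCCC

C14H25NO4

Heavy atoms from the SMILES: 14 C, 1 N, 4 O.
Implicit hydrogens by atom environment:
  6 × C: 2 H each → 12
  4 × C: 1 H each → 4
  3 × C: 3 H each → 9
  3 × O: no H
  1 × C: no H
  1 × N (charge +1): no H
  1 × O (charge -1): no H
  Total hydrogens = 25.
Molecular formula: C14H25NO4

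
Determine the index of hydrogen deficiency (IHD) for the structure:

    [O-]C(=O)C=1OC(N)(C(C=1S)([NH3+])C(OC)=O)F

4

Molecular formula from the SMILES: C7H9FN2O5S.
DoU = (2C + 2 + N − H − X)/2 = (2·7 + 2 + 2 − 9 − 1)/2 = 8/2 = 4.
(Structurally: 1 ring(s) + 3 π bond(s) = 4.)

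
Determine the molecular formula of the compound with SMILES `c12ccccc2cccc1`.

Heavy atoms from the SMILES: 10 C.
Implicit hydrogens by atom environment:
  8 × C (aromatic): 1 H each → 8
  2 × C (aromatic): no H
  Total hydrogens = 8.
Molecular formula: C10H8

C10H8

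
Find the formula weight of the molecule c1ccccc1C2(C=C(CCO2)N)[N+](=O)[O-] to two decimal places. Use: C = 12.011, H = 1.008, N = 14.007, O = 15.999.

Molecular formula: C11H12N2O3.
M = 11×12.011 + 12×1.008 + 2×14.007 + 3×15.999 = 220.23 g/mol.

220.23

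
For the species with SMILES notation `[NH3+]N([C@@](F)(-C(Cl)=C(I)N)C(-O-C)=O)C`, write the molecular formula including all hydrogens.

Heavy atoms from the SMILES: 6 C, 1 Cl, 1 F, 1 I, 3 N, 2 O.
Implicit hydrogens by atom environment:
  4 × C: no H
  2 × C: 3 H each → 6
  2 × O: no H
  1 × Cl: no H
  1 × F: no H
  1 × I: no H
  1 × N (charge +1): 3 H
  1 × N: 2 H
  1 × N: no H
  Total hydrogens = 11.
Net charge +1.
Molecular formula: C6H11ClFIN3O2+

C6H11ClFIN3O2+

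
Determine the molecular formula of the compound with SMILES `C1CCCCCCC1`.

Heavy atoms from the SMILES: 8 C.
Implicit hydrogens by atom environment:
  8 × C: 2 H each → 16
  Total hydrogens = 16.
Molecular formula: C8H16

C8H16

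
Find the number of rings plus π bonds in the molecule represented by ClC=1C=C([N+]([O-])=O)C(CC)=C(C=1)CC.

5

Molecular formula from the SMILES: C10H12ClNO2.
DoU = (2C + 2 + N − H − X)/2 = (2·10 + 2 + 1 − 12 − 1)/2 = 10/2 = 5.
(Structurally: 1 ring(s) + 4 π bond(s) = 5.)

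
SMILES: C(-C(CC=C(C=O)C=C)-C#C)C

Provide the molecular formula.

C11H14O

Heavy atoms from the SMILES: 11 C, 1 O.
Implicit hydrogens by atom environment:
  5 × C: 1 H each → 5
  3 × C: 2 H each → 6
  2 × C: no H
  1 × C: 3 H
  1 × O: no H
  Total hydrogens = 14.
Molecular formula: C11H14O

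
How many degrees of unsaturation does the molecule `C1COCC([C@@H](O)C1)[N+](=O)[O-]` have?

Molecular formula from the SMILES: C6H11NO4.
DoU = (2C + 2 + N − H − X)/2 = (2·6 + 2 + 1 − 11 − 0)/2 = 4/2 = 2.
(Structurally: 1 ring(s) + 1 π bond(s) = 2.)

2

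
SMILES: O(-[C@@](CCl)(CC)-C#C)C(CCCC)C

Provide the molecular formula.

C12H21ClO

Heavy atoms from the SMILES: 12 C, 1 Cl, 1 O.
Implicit hydrogens by atom environment:
  5 × C: 2 H each → 10
  3 × C: 3 H each → 9
  2 × C: 1 H each → 2
  2 × C: no H
  1 × Cl: no H
  1 × O: no H
  Total hydrogens = 21.
Molecular formula: C12H21ClO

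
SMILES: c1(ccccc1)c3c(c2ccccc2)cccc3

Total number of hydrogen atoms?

14

Hydrogens are implicit in SMILES; fill each atom to its normal valence:
  14 × C (aromatic): 1 H each → 14
  4 × C (aromatic): no H
  Total hydrogens = 14.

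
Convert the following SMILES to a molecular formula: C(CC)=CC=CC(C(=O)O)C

Heavy atoms from the SMILES: 9 C, 2 O.
Implicit hydrogens by atom environment:
  5 × C: 1 H each → 5
  2 × C: 3 H each → 6
  1 × C: 2 H
  1 × C: no H
  1 × O: 1 H
  1 × O: no H
  Total hydrogens = 14.
Molecular formula: C9H14O2

C9H14O2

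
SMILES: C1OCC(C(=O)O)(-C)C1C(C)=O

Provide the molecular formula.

C8H12O4

Heavy atoms from the SMILES: 8 C, 4 O.
Implicit hydrogens by atom environment:
  3 × C: no H
  3 × O: no H
  2 × C: 3 H each → 6
  2 × C: 2 H each → 4
  1 × C: 1 H
  1 × O: 1 H
  Total hydrogens = 12.
Molecular formula: C8H12O4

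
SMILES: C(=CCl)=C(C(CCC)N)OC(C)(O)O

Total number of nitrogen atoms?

The symbol for nitrogen appears 1 time in the SMILES.

1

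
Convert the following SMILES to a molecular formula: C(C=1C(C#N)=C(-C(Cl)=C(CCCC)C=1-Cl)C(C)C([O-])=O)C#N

Heavy atoms from the SMILES: 16 C, 2 Cl, 2 N, 2 O.
Implicit hydrogens by atom environment:
  6 × C (aromatic): no H
  4 × C: 2 H each → 8
  3 × C: no H
  2 × C: 3 H each → 6
  2 × Cl: no H
  2 × N: no H
  1 × C: 1 H
  1 × O: no H
  1 × O (charge -1): no H
  Total hydrogens = 15.
Net charge -1.
Molecular formula: C16H15Cl2N2O2-

C16H15Cl2N2O2-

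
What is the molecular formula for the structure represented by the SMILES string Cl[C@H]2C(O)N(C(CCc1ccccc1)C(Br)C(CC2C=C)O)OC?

Heavy atoms from the SMILES: 1 Br, 18 C, 1 Cl, 1 N, 3 O.
Implicit hydrogens by atom environment:
  7 × C: 1 H each → 7
  5 × C (aromatic): 1 H each → 5
  4 × C: 2 H each → 8
  2 × O: 1 H each → 2
  1 × Br: no H
  1 × C: 3 H
  1 × C (aromatic): no H
  1 × Cl: no H
  1 × N: no H
  1 × O: no H
  Total hydrogens = 25.
Molecular formula: C18H25BrClNO3

C18H25BrClNO3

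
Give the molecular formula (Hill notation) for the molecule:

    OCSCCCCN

Heavy atoms from the SMILES: 5 C, 1 N, 1 O, 1 S.
Implicit hydrogens by atom environment:
  5 × C: 2 H each → 10
  1 × N: 2 H
  1 × O: 1 H
  1 × S: no H
  Total hydrogens = 13.
Molecular formula: C5H13NOS

C5H13NOS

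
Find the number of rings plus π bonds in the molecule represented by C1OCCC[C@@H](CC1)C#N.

3

Molecular formula from the SMILES: C8H13NO.
DoU = (2C + 2 + N − H − X)/2 = (2·8 + 2 + 1 − 13 − 0)/2 = 6/2 = 3.
(Structurally: 1 ring(s) + 2 π bond(s) = 3.)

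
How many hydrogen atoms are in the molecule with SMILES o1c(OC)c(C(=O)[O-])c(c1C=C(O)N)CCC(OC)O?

Hydrogens are implicit in SMILES; fill each atom to its normal valence:
  4 × C (aromatic): no H
  3 × O: no H
  2 × C: 3 H each → 6
  2 × C: 2 H each → 4
  2 × C: 1 H each → 2
  2 × C: no H
  2 × O: 1 H each → 2
  1 × N: 2 H
  1 × O (aromatic): no H
  1 × O (charge -1): no H
  Total hydrogens = 16.

16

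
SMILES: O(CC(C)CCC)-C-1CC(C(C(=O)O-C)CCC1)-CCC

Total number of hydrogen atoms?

Hydrogens are implicit in SMILES; fill each atom to its normal valence:
  9 × C: 2 H each → 18
  4 × C: 3 H each → 12
  4 × C: 1 H each → 4
  3 × O: no H
  1 × C: no H
  Total hydrogens = 34.

34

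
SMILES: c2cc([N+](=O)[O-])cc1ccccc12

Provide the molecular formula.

C10H7NO2

Heavy atoms from the SMILES: 10 C, 1 N, 2 O.
Implicit hydrogens by atom environment:
  7 × C (aromatic): 1 H each → 7
  3 × C (aromatic): no H
  1 × N (charge +1): no H
  1 × O: no H
  1 × O (charge -1): no H
  Total hydrogens = 7.
Molecular formula: C10H7NO2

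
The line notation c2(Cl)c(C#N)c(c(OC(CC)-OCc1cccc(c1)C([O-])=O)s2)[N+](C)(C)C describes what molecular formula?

Heavy atoms from the SMILES: 19 C, 1 Cl, 2 N, 4 O, 1 S.
Implicit hydrogens by atom environment:
  6 × C (aromatic): no H
  4 × C: 3 H each → 12
  4 × C (aromatic): 1 H each → 4
  3 × O: no H
  2 × C: 2 H each → 4
  2 × C: no H
  1 × C: 1 H
  1 × Cl: no H
  1 × N (charge +1): no H
  1 × N: no H
  1 × O (charge -1): no H
  1 × S (aromatic): no H
  Total hydrogens = 21.
Molecular formula: C19H21ClN2O4S

C19H21ClN2O4S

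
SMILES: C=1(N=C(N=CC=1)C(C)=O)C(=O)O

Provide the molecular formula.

Heavy atoms from the SMILES: 7 C, 2 N, 3 O.
Implicit hydrogens by atom environment:
  2 × C (aromatic): 1 H each → 2
  2 × C (aromatic): no H
  2 × C: no H
  2 × N (aromatic): no H
  2 × O: no H
  1 × C: 3 H
  1 × O: 1 H
  Total hydrogens = 6.
Molecular formula: C7H6N2O3

C7H6N2O3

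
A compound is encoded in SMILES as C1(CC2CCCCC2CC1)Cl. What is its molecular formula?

Heavy atoms from the SMILES: 10 C, 1 Cl.
Implicit hydrogens by atom environment:
  7 × C: 2 H each → 14
  3 × C: 1 H each → 3
  1 × Cl: no H
  Total hydrogens = 17.
Molecular formula: C10H17Cl

C10H17Cl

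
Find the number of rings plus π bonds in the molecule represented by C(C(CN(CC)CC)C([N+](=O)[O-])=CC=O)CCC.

Molecular formula from the SMILES: C13H24N2O3.
DoU = (2C + 2 + N − H − X)/2 = (2·13 + 2 + 2 − 24 − 0)/2 = 6/2 = 3.
(Structurally: 0 ring(s) + 3 π bond(s) = 3.)

3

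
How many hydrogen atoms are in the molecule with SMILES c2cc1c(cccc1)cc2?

Hydrogens are implicit in SMILES; fill each atom to its normal valence:
  8 × C (aromatic): 1 H each → 8
  2 × C (aromatic): no H
  Total hydrogens = 8.

8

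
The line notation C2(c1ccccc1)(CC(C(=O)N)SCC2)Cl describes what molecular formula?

Heavy atoms from the SMILES: 12 C, 1 Cl, 1 N, 1 O, 1 S.
Implicit hydrogens by atom environment:
  5 × C (aromatic): 1 H each → 5
  3 × C: 2 H each → 6
  2 × C: no H
  1 × C: 1 H
  1 × C (aromatic): no H
  1 × Cl: no H
  1 × N: 2 H
  1 × O: no H
  1 × S: no H
  Total hydrogens = 14.
Molecular formula: C12H14ClNOS

C12H14ClNOS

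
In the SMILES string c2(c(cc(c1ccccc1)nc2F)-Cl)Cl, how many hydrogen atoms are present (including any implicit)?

Hydrogens are implicit in SMILES; fill each atom to its normal valence:
  6 × C (aromatic): 1 H each → 6
  5 × C (aromatic): no H
  2 × Cl: no H
  1 × F: no H
  1 × N (aromatic): no H
  Total hydrogens = 6.

6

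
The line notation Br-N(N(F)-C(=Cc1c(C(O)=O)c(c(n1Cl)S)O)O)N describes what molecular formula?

C7H7BrClFN4O4S

Heavy atoms from the SMILES: 1 Br, 7 C, 1 Cl, 1 F, 4 N, 4 O, 1 S.
Implicit hydrogens by atom environment:
  4 × C (aromatic): no H
  3 × O: 1 H each → 3
  2 × C: no H
  2 × N: no H
  1 × Br: no H
  1 × C: 1 H
  1 × Cl: no H
  1 × F: no H
  1 × N: 2 H
  1 × N (aromatic): no H
  1 × O: no H
  1 × S: 1 H
  Total hydrogens = 7.
Molecular formula: C7H7BrClFN4O4S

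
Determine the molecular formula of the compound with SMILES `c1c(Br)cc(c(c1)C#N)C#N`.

C8H3BrN2

Heavy atoms from the SMILES: 1 Br, 8 C, 2 N.
Implicit hydrogens by atom environment:
  3 × C (aromatic): 1 H each → 3
  3 × C (aromatic): no H
  2 × C: no H
  2 × N: no H
  1 × Br: no H
  Total hydrogens = 3.
Molecular formula: C8H3BrN2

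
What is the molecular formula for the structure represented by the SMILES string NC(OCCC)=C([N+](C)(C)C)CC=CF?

C11H22FN2O+

Heavy atoms from the SMILES: 11 C, 1 F, 2 N, 1 O.
Implicit hydrogens by atom environment:
  4 × C: 3 H each → 12
  3 × C: 2 H each → 6
  2 × C: 1 H each → 2
  2 × C: no H
  1 × F: no H
  1 × N: 2 H
  1 × N (charge +1): no H
  1 × O: no H
  Total hydrogens = 22.
Net charge +1.
Molecular formula: C11H22FN2O+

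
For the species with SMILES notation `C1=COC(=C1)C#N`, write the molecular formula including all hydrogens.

C5H3NO

Heavy atoms from the SMILES: 5 C, 1 N, 1 O.
Implicit hydrogens by atom environment:
  3 × C (aromatic): 1 H each → 3
  1 × C (aromatic): no H
  1 × C: no H
  1 × N: no H
  1 × O (aromatic): no H
  Total hydrogens = 3.
Molecular formula: C5H3NO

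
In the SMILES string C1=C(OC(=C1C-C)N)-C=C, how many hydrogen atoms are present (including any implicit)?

Hydrogens are implicit in SMILES; fill each atom to its normal valence:
  3 × C (aromatic): no H
  2 × C: 2 H each → 4
  1 × C: 3 H
  1 × C (aromatic): 1 H
  1 × C: 1 H
  1 × N: 2 H
  1 × O (aromatic): no H
  Total hydrogens = 11.

11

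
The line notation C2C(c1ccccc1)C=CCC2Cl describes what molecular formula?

Heavy atoms from the SMILES: 12 C, 1 Cl.
Implicit hydrogens by atom environment:
  5 × C (aromatic): 1 H each → 5
  4 × C: 1 H each → 4
  2 × C: 2 H each → 4
  1 × C (aromatic): no H
  1 × Cl: no H
  Total hydrogens = 13.
Molecular formula: C12H13Cl

C12H13Cl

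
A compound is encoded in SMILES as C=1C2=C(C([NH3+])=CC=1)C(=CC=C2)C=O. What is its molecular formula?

C11H10NO+

Heavy atoms from the SMILES: 11 C, 1 N, 1 O.
Implicit hydrogens by atom environment:
  6 × C (aromatic): 1 H each → 6
  4 × C (aromatic): no H
  1 × C: 1 H
  1 × N (charge +1): 3 H
  1 × O: no H
  Total hydrogens = 10.
Net charge +1.
Molecular formula: C11H10NO+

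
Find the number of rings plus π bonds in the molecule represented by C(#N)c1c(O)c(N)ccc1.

6

Molecular formula from the SMILES: C7H6N2O.
DoU = (2C + 2 + N − H − X)/2 = (2·7 + 2 + 2 − 6 − 0)/2 = 12/2 = 6.
(Structurally: 1 ring(s) + 5 π bond(s) = 6.)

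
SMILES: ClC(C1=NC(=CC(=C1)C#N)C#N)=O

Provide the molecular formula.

C8H2ClN3O

Heavy atoms from the SMILES: 8 C, 1 Cl, 3 N, 1 O.
Implicit hydrogens by atom environment:
  3 × C (aromatic): no H
  3 × C: no H
  2 × C (aromatic): 1 H each → 2
  2 × N: no H
  1 × Cl: no H
  1 × N (aromatic): no H
  1 × O: no H
  Total hydrogens = 2.
Molecular formula: C8H2ClN3O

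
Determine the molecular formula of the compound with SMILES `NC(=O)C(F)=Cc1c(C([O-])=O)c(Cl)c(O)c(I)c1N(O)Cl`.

C10H5Cl2FIN2O5-

Heavy atoms from the SMILES: 10 C, 2 Cl, 1 F, 1 I, 2 N, 5 O.
Implicit hydrogens by atom environment:
  6 × C (aromatic): no H
  3 × C: no H
  2 × Cl: no H
  2 × O: 1 H each → 2
  2 × O: no H
  1 × C: 1 H
  1 × F: no H
  1 × I: no H
  1 × N: 2 H
  1 × N: no H
  1 × O (charge -1): no H
  Total hydrogens = 5.
Net charge -1.
Molecular formula: C10H5Cl2FIN2O5-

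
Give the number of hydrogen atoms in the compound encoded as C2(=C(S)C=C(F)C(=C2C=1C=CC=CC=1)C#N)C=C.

Hydrogens are implicit in SMILES; fill each atom to its normal valence:
  6 × C (aromatic): 1 H each → 6
  6 × C (aromatic): no H
  1 × C: 2 H
  1 × C: 1 H
  1 × C: no H
  1 × F: no H
  1 × N: no H
  1 × S: 1 H
  Total hydrogens = 10.

10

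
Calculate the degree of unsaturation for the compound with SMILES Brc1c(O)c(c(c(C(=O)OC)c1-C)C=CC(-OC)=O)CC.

7

Molecular formula from the SMILES: C15H17BrO5.
DoU = (2C + 2 + N − H − X)/2 = (2·15 + 2 + 0 − 17 − 1)/2 = 14/2 = 7.
(Structurally: 1 ring(s) + 6 π bond(s) = 7.)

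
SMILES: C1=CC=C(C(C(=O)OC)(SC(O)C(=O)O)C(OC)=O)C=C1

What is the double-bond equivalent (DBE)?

7

Molecular formula from the SMILES: C13H14O7S.
DoU = (2C + 2 + N − H − X)/2 = (2·13 + 2 + 0 − 14 − 0)/2 = 14/2 = 7.
(Structurally: 1 ring(s) + 6 π bond(s) = 7.)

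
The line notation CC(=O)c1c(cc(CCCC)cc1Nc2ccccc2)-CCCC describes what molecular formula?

C22H29NO

Heavy atoms from the SMILES: 22 C, 1 N, 1 O.
Implicit hydrogens by atom environment:
  7 × C (aromatic): 1 H each → 7
  6 × C: 2 H each → 12
  5 × C (aromatic): no H
  3 × C: 3 H each → 9
  1 × C: no H
  1 × N: 1 H
  1 × O: no H
  Total hydrogens = 29.
Molecular formula: C22H29NO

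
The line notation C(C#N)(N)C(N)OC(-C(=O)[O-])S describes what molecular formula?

Heavy atoms from the SMILES: 5 C, 3 N, 3 O, 1 S.
Implicit hydrogens by atom environment:
  3 × C: 1 H each → 3
  2 × C: no H
  2 × N: 2 H each → 4
  2 × O: no H
  1 × N: no H
  1 × O (charge -1): no H
  1 × S: 1 H
  Total hydrogens = 8.
Net charge -1.
Molecular formula: C5H8N3O3S-

C5H8N3O3S-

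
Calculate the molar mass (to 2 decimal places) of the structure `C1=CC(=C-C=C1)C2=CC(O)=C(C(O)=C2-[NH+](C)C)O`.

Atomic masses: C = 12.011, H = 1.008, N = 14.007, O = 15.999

246.29

Molecular formula: C14H16NO3+.
M = 14×12.011 + 16×1.008 + 1×14.007 + 3×15.999 = 246.29 g/mol.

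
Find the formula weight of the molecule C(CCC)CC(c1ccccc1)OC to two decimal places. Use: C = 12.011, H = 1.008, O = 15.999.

Molecular formula: C13H20O.
M = 13×12.011 + 20×1.008 + 1×15.999 = 192.30 g/mol.

192.30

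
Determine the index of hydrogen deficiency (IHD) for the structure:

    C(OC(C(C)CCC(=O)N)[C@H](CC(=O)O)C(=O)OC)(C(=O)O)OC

Molecular formula from the SMILES: C14H23NO9.
DoU = (2C + 2 + N − H − X)/2 = (2·14 + 2 + 1 − 23 − 0)/2 = 8/2 = 4.
(Structurally: 0 ring(s) + 4 π bond(s) = 4.)

4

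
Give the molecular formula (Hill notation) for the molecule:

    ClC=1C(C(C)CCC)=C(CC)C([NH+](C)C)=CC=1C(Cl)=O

C16H24Cl2NO+

Heavy atoms from the SMILES: 16 C, 2 Cl, 1 N, 1 O.
Implicit hydrogens by atom environment:
  5 × C: 3 H each → 15
  5 × C (aromatic): no H
  3 × C: 2 H each → 6
  2 × Cl: no H
  1 × C (aromatic): 1 H
  1 × C: 1 H
  1 × C: no H
  1 × N (charge +1): 1 H
  1 × O: no H
  Total hydrogens = 24.
Net charge +1.
Molecular formula: C16H24Cl2NO+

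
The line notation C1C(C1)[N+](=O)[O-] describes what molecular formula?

C3H5NO2

Heavy atoms from the SMILES: 3 C, 1 N, 2 O.
Implicit hydrogens by atom environment:
  2 × C: 2 H each → 4
  1 × C: 1 H
  1 × N (charge +1): no H
  1 × O: no H
  1 × O (charge -1): no H
  Total hydrogens = 5.
Molecular formula: C3H5NO2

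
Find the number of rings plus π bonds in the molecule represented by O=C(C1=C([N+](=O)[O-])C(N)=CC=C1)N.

Molecular formula from the SMILES: C7H7N3O3.
DoU = (2C + 2 + N − H − X)/2 = (2·7 + 2 + 3 − 7 − 0)/2 = 12/2 = 6.
(Structurally: 1 ring(s) + 5 π bond(s) = 6.)

6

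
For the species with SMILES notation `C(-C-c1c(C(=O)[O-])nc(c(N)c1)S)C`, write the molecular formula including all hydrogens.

Heavy atoms from the SMILES: 9 C, 2 N, 2 O, 1 S.
Implicit hydrogens by atom environment:
  4 × C (aromatic): no H
  2 × C: 2 H each → 4
  1 × C: 3 H
  1 × C (aromatic): 1 H
  1 × C: no H
  1 × N: 2 H
  1 × N (aromatic): no H
  1 × O: no H
  1 × O (charge -1): no H
  1 × S: 1 H
  Total hydrogens = 11.
Net charge -1.
Molecular formula: C9H11N2O2S-

C9H11N2O2S-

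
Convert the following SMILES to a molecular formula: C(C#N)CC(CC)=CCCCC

C11H19N

Heavy atoms from the SMILES: 11 C, 1 N.
Implicit hydrogens by atom environment:
  6 × C: 2 H each → 12
  2 × C: 3 H each → 6
  2 × C: no H
  1 × C: 1 H
  1 × N: no H
  Total hydrogens = 19.
Molecular formula: C11H19N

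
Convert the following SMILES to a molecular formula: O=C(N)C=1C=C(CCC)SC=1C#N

C9H10N2OS

Heavy atoms from the SMILES: 9 C, 2 N, 1 O, 1 S.
Implicit hydrogens by atom environment:
  3 × C (aromatic): no H
  2 × C: 2 H each → 4
  2 × C: no H
  1 × C: 3 H
  1 × C (aromatic): 1 H
  1 × N: 2 H
  1 × N: no H
  1 × O: no H
  1 × S (aromatic): no H
  Total hydrogens = 10.
Molecular formula: C9H10N2OS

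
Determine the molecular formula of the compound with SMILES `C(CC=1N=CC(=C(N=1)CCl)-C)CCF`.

C10H14ClFN2

Heavy atoms from the SMILES: 10 C, 1 Cl, 1 F, 2 N.
Implicit hydrogens by atom environment:
  5 × C: 2 H each → 10
  3 × C (aromatic): no H
  2 × N (aromatic): no H
  1 × C: 3 H
  1 × C (aromatic): 1 H
  1 × Cl: no H
  1 × F: no H
  Total hydrogens = 14.
Molecular formula: C10H14ClFN2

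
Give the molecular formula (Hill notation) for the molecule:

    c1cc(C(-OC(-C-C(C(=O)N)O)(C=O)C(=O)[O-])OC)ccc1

Heavy atoms from the SMILES: 14 C, 1 N, 7 O.
Implicit hydrogens by atom environment:
  5 × C (aromatic): 1 H each → 5
  5 × O: no H
  3 × C: 1 H each → 3
  3 × C: no H
  1 × C: 3 H
  1 × C: 2 H
  1 × C (aromatic): no H
  1 × N: 2 H
  1 × O: 1 H
  1 × O (charge -1): no H
  Total hydrogens = 16.
Net charge -1.
Molecular formula: C14H16NO7-

C14H16NO7-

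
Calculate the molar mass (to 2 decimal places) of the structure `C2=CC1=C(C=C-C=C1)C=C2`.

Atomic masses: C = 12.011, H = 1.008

128.17

Molecular formula: C10H8.
M = 10×12.011 + 8×1.008 = 128.17 g/mol.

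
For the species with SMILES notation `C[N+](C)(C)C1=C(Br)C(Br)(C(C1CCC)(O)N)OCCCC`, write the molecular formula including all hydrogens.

Heavy atoms from the SMILES: 2 Br, 15 C, 2 N, 2 O.
Implicit hydrogens by atom environment:
  5 × C: 3 H each → 15
  5 × C: 2 H each → 10
  4 × C: no H
  2 × Br: no H
  1 × C: 1 H
  1 × N: 2 H
  1 × N (charge +1): no H
  1 × O: 1 H
  1 × O: no H
  Total hydrogens = 29.
Net charge +1.
Molecular formula: C15H29Br2N2O2+

C15H29Br2N2O2+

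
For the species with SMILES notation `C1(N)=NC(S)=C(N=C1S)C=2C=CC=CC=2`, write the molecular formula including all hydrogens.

C10H9N3S2

Heavy atoms from the SMILES: 10 C, 3 N, 2 S.
Implicit hydrogens by atom environment:
  5 × C (aromatic): 1 H each → 5
  5 × C (aromatic): no H
  2 × N (aromatic): no H
  2 × S: 1 H each → 2
  1 × N: 2 H
  Total hydrogens = 9.
Molecular formula: C10H9N3S2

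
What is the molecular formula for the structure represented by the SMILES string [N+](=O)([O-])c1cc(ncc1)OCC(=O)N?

Heavy atoms from the SMILES: 7 C, 3 N, 4 O.
Implicit hydrogens by atom environment:
  3 × C (aromatic): 1 H each → 3
  3 × O: no H
  2 × C (aromatic): no H
  1 × C: 2 H
  1 × C: no H
  1 × N: 2 H
  1 × N (aromatic): no H
  1 × N (charge +1): no H
  1 × O (charge -1): no H
  Total hydrogens = 7.
Molecular formula: C7H7N3O4

C7H7N3O4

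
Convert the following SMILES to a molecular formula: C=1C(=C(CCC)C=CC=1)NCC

C11H17N

Heavy atoms from the SMILES: 11 C, 1 N.
Implicit hydrogens by atom environment:
  4 × C (aromatic): 1 H each → 4
  3 × C: 2 H each → 6
  2 × C: 3 H each → 6
  2 × C (aromatic): no H
  1 × N: 1 H
  Total hydrogens = 17.
Molecular formula: C11H17N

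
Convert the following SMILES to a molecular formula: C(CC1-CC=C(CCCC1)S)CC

C12H22S

Heavy atoms from the SMILES: 12 C, 1 S.
Implicit hydrogens by atom environment:
  8 × C: 2 H each → 16
  2 × C: 1 H each → 2
  1 × C: 3 H
  1 × C: no H
  1 × S: 1 H
  Total hydrogens = 22.
Molecular formula: C12H22S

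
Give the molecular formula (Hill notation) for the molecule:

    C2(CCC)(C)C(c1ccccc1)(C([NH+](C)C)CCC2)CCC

C21H36N+

Heavy atoms from the SMILES: 21 C, 1 N.
Implicit hydrogens by atom environment:
  7 × C: 2 H each → 14
  5 × C: 3 H each → 15
  5 × C (aromatic): 1 H each → 5
  2 × C: no H
  1 × C: 1 H
  1 × C (aromatic): no H
  1 × N (charge +1): 1 H
  Total hydrogens = 36.
Net charge +1.
Molecular formula: C21H36N+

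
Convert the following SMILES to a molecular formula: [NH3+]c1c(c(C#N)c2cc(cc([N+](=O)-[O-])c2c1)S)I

Heavy atoms from the SMILES: 11 C, 1 I, 3 N, 2 O, 1 S.
Implicit hydrogens by atom environment:
  7 × C (aromatic): no H
  3 × C (aromatic): 1 H each → 3
  1 × C: no H
  1 × I: no H
  1 × N (charge +1): 3 H
  1 × N: no H
  1 × N (charge +1): no H
  1 × O: no H
  1 × O (charge -1): no H
  1 × S: 1 H
  Total hydrogens = 7.
Net charge +1.
Molecular formula: C11H7IN3O2S+

C11H7IN3O2S+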